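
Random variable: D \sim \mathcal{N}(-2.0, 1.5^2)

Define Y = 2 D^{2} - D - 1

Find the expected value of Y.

E[Y] = 2*E[D²] - 1*E[D] - 1
E[D] = -2
E[D²] = Var(D) + (E[D])² = 2.25 + 4 = 6.25
E[Y] = 2*6.25 - 1*(-2) - 1 = 13.5

13.5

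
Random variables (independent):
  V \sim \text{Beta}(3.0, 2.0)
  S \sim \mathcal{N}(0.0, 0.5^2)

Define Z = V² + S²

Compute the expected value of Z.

E[Z] = E[V²] + E[S²]
E[V²] = Var(V) + E[V]² = 0.04 + 0.36 = 0.4
E[S²] = Var(S) + E[S]² = 0.25 + 0 = 0.25
E[Z] = 0.4 + 0.25 = 0.65

0.65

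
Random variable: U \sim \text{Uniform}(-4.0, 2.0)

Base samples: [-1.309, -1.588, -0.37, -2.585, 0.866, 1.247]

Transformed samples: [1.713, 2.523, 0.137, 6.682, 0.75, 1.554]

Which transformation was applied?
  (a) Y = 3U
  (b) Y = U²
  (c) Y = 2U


Checking option (b) Y = U²:
  U = -1.309 -> Y = 1.713 ✓
  U = -1.588 -> Y = 2.523 ✓
  U = -0.37 -> Y = 0.137 ✓
All samples match this transformation.

(b) U²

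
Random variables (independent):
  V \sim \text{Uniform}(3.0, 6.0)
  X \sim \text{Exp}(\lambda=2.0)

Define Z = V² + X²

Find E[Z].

E[Z] = E[V²] + E[X²]
E[V²] = Var(V) + E[V]² = 0.75 + 20.25 = 21
E[X²] = Var(X) + E[X]² = 0.25 + 0.25 = 0.5
E[Z] = 21 + 0.5 = 21.5

21.5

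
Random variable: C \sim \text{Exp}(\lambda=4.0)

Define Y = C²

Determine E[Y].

E[C²] = Var(C) + (E[C])² = 0.0625 + 0.0625 = 0.125

0.125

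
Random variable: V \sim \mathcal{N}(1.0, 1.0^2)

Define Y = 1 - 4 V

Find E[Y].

For Y = -4V + 1:
E[Y] = -4 * E[V] + 1
E[V] = 1.0 = 1
E[Y] = -4 * 1 + 1 = -3

-3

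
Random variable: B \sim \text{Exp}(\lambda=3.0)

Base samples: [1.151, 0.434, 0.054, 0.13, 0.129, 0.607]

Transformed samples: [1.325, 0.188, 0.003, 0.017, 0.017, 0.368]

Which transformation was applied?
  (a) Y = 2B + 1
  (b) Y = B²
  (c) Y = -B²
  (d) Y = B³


Checking option (b) Y = B²:
  B = 1.151 -> Y = 1.325 ✓
  B = 0.434 -> Y = 0.188 ✓
  B = 0.054 -> Y = 0.003 ✓
All samples match this transformation.

(b) B²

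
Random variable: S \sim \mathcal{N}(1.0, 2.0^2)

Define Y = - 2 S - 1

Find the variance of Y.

For Y = aS + b: Var(Y) = a² * Var(S)
Var(S) = 2.0^2 = 4
Var(Y) = (-2)² * 4 = 4 * 4 = 16

16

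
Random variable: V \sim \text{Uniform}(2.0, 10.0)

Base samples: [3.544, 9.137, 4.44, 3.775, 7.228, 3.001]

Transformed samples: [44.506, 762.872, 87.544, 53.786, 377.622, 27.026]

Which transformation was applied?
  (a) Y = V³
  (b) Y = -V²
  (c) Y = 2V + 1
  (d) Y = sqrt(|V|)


Checking option (a) Y = V³:
  V = 3.544 -> Y = 44.506 ✓
  V = 9.137 -> Y = 762.872 ✓
  V = 4.44 -> Y = 87.544 ✓
All samples match this transformation.

(a) V³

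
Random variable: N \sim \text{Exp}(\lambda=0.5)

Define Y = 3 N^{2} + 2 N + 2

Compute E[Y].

E[Y] = 3*E[N²] + 2*E[N] + 2
E[N] = 2
E[N²] = Var(N) + (E[N])² = 4 + 4 = 8
E[Y] = 3*8 + 2*2 + 2 = 30

30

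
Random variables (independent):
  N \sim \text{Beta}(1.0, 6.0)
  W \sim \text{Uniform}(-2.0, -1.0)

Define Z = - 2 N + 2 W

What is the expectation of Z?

E[Z] = -2*E[N] + 2*E[W]
E[N] = 0.14285714
E[W] = -1.5
E[Z] = -2*0.14285714 + 2*(-1.5) = -3.2857143

-3.2857143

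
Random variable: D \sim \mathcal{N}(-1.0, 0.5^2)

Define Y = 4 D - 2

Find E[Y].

For Y = 4D - 2:
E[Y] = 4 * E[D] - 2
E[D] = -1.0 = -1
E[Y] = 4 * (-1) - 2 = -6

-6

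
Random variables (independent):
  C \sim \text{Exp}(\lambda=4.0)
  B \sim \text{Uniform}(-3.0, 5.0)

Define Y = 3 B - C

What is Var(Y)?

For independent RVs: Var(aX + bY) = a²Var(X) + b²Var(Y)
Var(C) = 0.0625
Var(B) = 5.3333333
Var(Y) = (-1)²*0.0625 + 3²*5.3333333
= 1*0.0625 + 9*5.3333333 = 48.0625

48.0625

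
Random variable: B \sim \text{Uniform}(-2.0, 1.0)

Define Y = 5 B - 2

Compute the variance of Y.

For Y = aB + b: Var(Y) = a² * Var(B)
Var(B) = (1 + 2)^2/12 = 0.75
Var(Y) = 5² * 0.75 = 25 * 0.75 = 18.75

18.75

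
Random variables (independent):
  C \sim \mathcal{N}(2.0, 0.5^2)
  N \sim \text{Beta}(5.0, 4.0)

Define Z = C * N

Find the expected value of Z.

For independent RVs: E[XY] = E[X]*E[Y]
E[C] = 2
E[N] = 0.55555556
E[Z] = 2 * 0.55555556 = 1.1111111

1.1111111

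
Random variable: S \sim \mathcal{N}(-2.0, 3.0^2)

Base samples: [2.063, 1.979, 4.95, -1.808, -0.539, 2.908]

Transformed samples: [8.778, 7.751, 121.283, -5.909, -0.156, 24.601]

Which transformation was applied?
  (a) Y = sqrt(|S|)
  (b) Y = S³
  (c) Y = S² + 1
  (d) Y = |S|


Checking option (b) Y = S³:
  S = 2.063 -> Y = 8.778 ✓
  S = 1.979 -> Y = 7.751 ✓
  S = 4.95 -> Y = 121.283 ✓
All samples match this transformation.

(b) S³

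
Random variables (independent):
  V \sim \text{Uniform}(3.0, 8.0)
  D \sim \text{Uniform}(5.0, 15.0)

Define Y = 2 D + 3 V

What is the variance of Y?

For independent RVs: Var(aX + bY) = a²Var(X) + b²Var(Y)
Var(V) = 2.0833333
Var(D) = 8.3333333
Var(Y) = 3²*2.0833333 + 2²*8.3333333
= 9*2.0833333 + 4*8.3333333 = 52.083333

52.083333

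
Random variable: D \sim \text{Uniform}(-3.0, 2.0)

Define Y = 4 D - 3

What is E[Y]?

For Y = 4D - 3:
E[Y] = 4 * E[D] - 3
E[D] = (-3 + 2)/2 = -0.5
E[Y] = 4 * (-0.5) - 3 = -5

-5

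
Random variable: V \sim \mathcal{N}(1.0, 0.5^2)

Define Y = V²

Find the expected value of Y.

Using E[X²] = Var(X) + (E[X])²:
E[V] = 1
Var(V) = 0.5^2 = 0.25
E[V²] = 0.25 + 1² = 0.25 + 1 = 1.25

1.25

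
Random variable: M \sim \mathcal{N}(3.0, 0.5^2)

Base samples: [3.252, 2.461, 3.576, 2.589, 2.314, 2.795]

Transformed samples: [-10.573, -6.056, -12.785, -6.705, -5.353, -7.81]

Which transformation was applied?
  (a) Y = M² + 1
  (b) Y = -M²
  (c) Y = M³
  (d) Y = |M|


Checking option (b) Y = -M²:
  M = 3.252 -> Y = -10.573 ✓
  M = 2.461 -> Y = -6.056 ✓
  M = 3.576 -> Y = -12.785 ✓
All samples match this transformation.

(b) -M²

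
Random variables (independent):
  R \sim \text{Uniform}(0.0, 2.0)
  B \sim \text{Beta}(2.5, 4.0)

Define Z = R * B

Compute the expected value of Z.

For independent RVs: E[XY] = E[X]*E[Y]
E[R] = 1
E[B] = 0.38461538
E[Z] = 1 * 0.38461538 = 0.38461538

0.38461538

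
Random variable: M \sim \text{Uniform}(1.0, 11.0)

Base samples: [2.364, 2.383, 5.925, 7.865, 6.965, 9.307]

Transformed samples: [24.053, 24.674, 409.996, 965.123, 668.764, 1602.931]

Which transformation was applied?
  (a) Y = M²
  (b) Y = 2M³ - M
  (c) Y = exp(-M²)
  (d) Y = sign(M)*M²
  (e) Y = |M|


Checking option (b) Y = 2M³ - M:
  M = 2.364 -> Y = 24.053 ✓
  M = 2.383 -> Y = 24.674 ✓
  M = 5.925 -> Y = 409.996 ✓
All samples match this transformation.

(b) 2M³ - M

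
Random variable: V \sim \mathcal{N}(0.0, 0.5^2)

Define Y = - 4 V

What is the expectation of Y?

For Y = -4V:
E[Y] = -4 * E[V]
E[V] = 0.0 = 0
E[Y] = -4 * 0 = 0

0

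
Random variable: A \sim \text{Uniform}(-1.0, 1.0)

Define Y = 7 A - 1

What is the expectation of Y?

For Y = 7A - 1:
E[Y] = 7 * E[A] - 1
E[A] = (-1 + 1)/2 = 0
E[Y] = 7 * 0 - 1 = -1

-1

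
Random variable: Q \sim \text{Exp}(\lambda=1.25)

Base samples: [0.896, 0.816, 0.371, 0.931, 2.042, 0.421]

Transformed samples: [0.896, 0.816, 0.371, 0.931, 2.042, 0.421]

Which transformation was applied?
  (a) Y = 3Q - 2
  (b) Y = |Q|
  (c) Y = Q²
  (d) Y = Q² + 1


Checking option (b) Y = |Q|:
  Q = 0.896 -> Y = 0.896 ✓
  Q = 0.816 -> Y = 0.816 ✓
  Q = 0.371 -> Y = 0.371 ✓
All samples match this transformation.

(b) |Q|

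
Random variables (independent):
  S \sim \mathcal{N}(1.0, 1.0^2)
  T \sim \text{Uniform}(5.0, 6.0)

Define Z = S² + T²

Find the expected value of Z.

E[Z] = E[S²] + E[T²]
E[S²] = Var(S) + E[S]² = 1 + 1 = 2
E[T²] = Var(T) + E[T]² = 0.083333333 + 30.25 = 30.333333
E[Z] = 2 + 30.333333 = 32.333333

32.333333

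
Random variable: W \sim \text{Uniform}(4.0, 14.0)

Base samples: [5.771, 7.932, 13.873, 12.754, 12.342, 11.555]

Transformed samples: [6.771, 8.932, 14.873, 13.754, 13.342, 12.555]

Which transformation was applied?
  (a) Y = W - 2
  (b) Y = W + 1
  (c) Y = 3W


Checking option (b) Y = W + 1:
  W = 5.771 -> Y = 6.771 ✓
  W = 7.932 -> Y = 8.932 ✓
  W = 13.873 -> Y = 14.873 ✓
All samples match this transformation.

(b) W + 1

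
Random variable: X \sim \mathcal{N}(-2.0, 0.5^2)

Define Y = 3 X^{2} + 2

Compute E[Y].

E[Y] = 3*E[X²] + 2
E[X] = -2
E[X²] = Var(X) + (E[X])² = 0.25 + 4 = 4.25
E[Y] = 3*4.25 + 2 = 14.75

14.75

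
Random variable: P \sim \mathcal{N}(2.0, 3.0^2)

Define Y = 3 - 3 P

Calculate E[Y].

For Y = -3P + 3:
E[Y] = -3 * E[P] + 3
E[P] = 2.0 = 2
E[Y] = -3 * 2 + 3 = -3

-3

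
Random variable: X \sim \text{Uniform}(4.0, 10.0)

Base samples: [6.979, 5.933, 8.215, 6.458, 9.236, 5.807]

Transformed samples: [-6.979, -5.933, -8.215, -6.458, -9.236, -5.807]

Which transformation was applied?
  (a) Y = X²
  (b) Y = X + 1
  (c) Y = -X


Checking option (c) Y = -X:
  X = 6.979 -> Y = -6.979 ✓
  X = 5.933 -> Y = -5.933 ✓
  X = 8.215 -> Y = -8.215 ✓
All samples match this transformation.

(c) -X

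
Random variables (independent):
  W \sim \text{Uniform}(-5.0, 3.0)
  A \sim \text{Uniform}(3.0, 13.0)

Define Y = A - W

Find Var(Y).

For independent RVs: Var(aX + bY) = a²Var(X) + b²Var(Y)
Var(W) = 5.3333333
Var(A) = 8.3333333
Var(Y) = (-1)²*5.3333333 + 1²*8.3333333
= 1*5.3333333 + 1*8.3333333 = 13.666667

13.666667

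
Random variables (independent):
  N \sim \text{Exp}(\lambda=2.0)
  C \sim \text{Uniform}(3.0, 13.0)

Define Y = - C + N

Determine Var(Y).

For independent RVs: Var(aX + bY) = a²Var(X) + b²Var(Y)
Var(N) = 0.25
Var(C) = 8.3333333
Var(Y) = 1²*0.25 + (-1)²*8.3333333
= 1*0.25 + 1*8.3333333 = 8.5833333

8.5833333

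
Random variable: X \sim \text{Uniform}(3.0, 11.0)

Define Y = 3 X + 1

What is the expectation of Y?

For Y = 3X + 1:
E[Y] = 3 * E[X] + 1
E[X] = (3 + 11)/2 = 7
E[Y] = 3 * 7 + 1 = 22

22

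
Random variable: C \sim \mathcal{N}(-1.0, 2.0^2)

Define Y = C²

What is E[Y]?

Using E[X²] = Var(X) + (E[X])²:
E[C] = -1
Var(C) = 2.0^2 = 4
E[C²] = 4 + (-1)² = 4 + 1 = 5

5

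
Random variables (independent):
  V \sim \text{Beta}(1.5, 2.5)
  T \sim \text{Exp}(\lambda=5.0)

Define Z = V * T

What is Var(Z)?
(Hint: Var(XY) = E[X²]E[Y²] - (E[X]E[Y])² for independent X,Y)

Var(XY) = E[X²]E[Y²] - (E[X]E[Y])²
E[V] = 0.375, Var(V) = 0.046875
E[T] = 0.2, Var(T) = 0.04
E[V²] = 0.046875 + 0.375² = 0.1875
E[T²] = 0.04 + 0.2² = 0.08
Var(Z) = 0.1875*0.08 - (0.375*0.2)²
= 0.015 - 0.005625 = 0.009375

0.009375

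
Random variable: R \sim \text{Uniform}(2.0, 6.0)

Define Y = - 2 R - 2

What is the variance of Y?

For Y = aR + b: Var(Y) = a² * Var(R)
Var(R) = (6 - 2)^2/12 = 1.3333333
Var(Y) = (-2)² * 1.3333333 = 4 * 1.3333333 = 5.3333333

5.3333333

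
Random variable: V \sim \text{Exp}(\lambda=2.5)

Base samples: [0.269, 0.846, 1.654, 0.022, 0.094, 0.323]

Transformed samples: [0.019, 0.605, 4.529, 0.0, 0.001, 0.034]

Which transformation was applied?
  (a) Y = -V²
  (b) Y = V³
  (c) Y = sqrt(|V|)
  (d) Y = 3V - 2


Checking option (b) Y = V³:
  V = 0.269 -> Y = 0.019 ✓
  V = 0.846 -> Y = 0.605 ✓
  V = 1.654 -> Y = 4.529 ✓
All samples match this transformation.

(b) V³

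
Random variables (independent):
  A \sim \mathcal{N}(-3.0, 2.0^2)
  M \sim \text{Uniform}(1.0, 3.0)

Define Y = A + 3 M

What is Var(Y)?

For independent RVs: Var(aX + bY) = a²Var(X) + b²Var(Y)
Var(A) = 4
Var(M) = 0.33333333
Var(Y) = 1²*4 + 3²*0.33333333
= 1*4 + 9*0.33333333 = 7

7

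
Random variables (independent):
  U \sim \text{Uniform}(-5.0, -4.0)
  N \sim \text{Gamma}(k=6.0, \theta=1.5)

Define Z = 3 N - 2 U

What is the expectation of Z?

E[Z] = -2*E[U] + 3*E[N]
E[U] = -4.5
E[N] = 9
E[Z] = -2*(-4.5) + 3*9 = 36

36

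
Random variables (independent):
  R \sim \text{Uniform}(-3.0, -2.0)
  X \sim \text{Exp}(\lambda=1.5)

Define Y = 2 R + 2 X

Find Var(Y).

For independent RVs: Var(aX + bY) = a²Var(X) + b²Var(Y)
Var(R) = 0.083333333
Var(X) = 0.44444444
Var(Y) = 2²*0.083333333 + 2²*0.44444444
= 4*0.083333333 + 4*0.44444444 = 2.1111111

2.1111111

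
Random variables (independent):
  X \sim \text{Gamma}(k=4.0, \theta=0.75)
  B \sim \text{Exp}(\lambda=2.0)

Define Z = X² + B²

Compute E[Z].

E[Z] = E[X²] + E[B²]
E[X²] = Var(X) + E[X]² = 2.25 + 9 = 11.25
E[B²] = Var(B) + E[B]² = 0.25 + 0.25 = 0.5
E[Z] = 11.25 + 0.5 = 11.75

11.75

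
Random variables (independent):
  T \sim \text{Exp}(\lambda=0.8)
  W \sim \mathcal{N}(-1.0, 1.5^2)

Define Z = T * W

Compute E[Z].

For independent RVs: E[XY] = E[X]*E[Y]
E[T] = 1.25
E[W] = -1
E[Z] = 1.25 * (-1) = -1.25

-1.25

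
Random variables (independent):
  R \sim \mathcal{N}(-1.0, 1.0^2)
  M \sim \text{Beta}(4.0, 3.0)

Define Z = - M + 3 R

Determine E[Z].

E[Z] = 3*E[R] - 1*E[M]
E[R] = -1
E[M] = 0.57142857
E[Z] = 3*(-1) - 1*0.57142857 = -3.5714286

-3.5714286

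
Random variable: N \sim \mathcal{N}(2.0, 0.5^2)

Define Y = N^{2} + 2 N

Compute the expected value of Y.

E[Y] = 1*E[N²] + 2*E[N]
E[N] = 2
E[N²] = Var(N) + (E[N])² = 0.25 + 4 = 4.25
E[Y] = 1*4.25 + 2*2 = 8.25

8.25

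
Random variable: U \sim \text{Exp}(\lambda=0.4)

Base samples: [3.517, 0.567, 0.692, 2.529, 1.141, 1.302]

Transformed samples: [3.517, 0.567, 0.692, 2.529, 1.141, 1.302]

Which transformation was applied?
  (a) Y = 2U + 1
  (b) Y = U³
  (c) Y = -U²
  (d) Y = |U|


Checking option (d) Y = |U|:
  U = 3.517 -> Y = 3.517 ✓
  U = 0.567 -> Y = 0.567 ✓
  U = 0.692 -> Y = 0.692 ✓
All samples match this transformation.

(d) |U|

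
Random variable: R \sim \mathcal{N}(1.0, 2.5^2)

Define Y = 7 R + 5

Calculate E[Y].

For Y = 7R + 5:
E[Y] = 7 * E[R] + 5
E[R] = 1.0 = 1
E[Y] = 7 * 1 + 5 = 12

12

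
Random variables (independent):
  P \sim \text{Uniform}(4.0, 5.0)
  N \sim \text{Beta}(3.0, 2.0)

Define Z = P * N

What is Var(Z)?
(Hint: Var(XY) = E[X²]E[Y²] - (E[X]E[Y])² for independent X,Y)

Var(XY) = E[X²]E[Y²] - (E[X]E[Y])²
E[P] = 4.5, Var(P) = 0.083333333
E[N] = 0.6, Var(N) = 0.04
E[P²] = 0.083333333 + 4.5² = 20.333333
E[N²] = 0.04 + 0.6² = 0.4
Var(Z) = 20.333333*0.4 - (4.5*0.6)²
= 8.1333333 - 7.29 = 0.84333333

0.84333333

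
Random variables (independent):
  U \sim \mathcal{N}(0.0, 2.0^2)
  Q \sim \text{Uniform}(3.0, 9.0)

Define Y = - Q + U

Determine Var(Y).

For independent RVs: Var(aX + bY) = a²Var(X) + b²Var(Y)
Var(U) = 4
Var(Q) = 3
Var(Y) = 1²*4 + (-1)²*3
= 1*4 + 1*3 = 7

7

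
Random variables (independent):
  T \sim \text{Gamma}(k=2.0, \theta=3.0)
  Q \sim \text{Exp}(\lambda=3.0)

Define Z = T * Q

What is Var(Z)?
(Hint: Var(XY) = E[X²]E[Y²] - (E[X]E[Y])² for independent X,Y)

Var(XY) = E[X²]E[Y²] - (E[X]E[Y])²
E[T] = 6, Var(T) = 18
E[Q] = 0.33333333, Var(Q) = 0.11111111
E[T²] = 18 + 6² = 54
E[Q²] = 0.11111111 + 0.33333333² = 0.22222222
Var(Z) = 54*0.22222222 - (6*0.33333333)²
= 12 - 4 = 8

8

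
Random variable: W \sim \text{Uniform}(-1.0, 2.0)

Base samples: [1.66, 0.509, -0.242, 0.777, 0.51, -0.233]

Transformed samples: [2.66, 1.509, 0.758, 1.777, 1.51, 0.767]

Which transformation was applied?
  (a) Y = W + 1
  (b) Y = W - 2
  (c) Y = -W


Checking option (a) Y = W + 1:
  W = 1.66 -> Y = 2.66 ✓
  W = 0.509 -> Y = 1.509 ✓
  W = -0.242 -> Y = 0.758 ✓
All samples match this transformation.

(a) W + 1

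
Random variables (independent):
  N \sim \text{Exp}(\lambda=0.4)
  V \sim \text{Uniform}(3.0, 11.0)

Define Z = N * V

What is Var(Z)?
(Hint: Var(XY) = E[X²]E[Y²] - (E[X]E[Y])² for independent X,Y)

Var(XY) = E[X²]E[Y²] - (E[X]E[Y])²
E[N] = 2.5, Var(N) = 6.25
E[V] = 7, Var(V) = 5.3333333
E[N²] = 6.25 + 2.5² = 12.5
E[V²] = 5.3333333 + 7² = 54.333333
Var(Z) = 12.5*54.333333 - (2.5*7)²
= 679.16667 - 306.25 = 372.91667

372.91667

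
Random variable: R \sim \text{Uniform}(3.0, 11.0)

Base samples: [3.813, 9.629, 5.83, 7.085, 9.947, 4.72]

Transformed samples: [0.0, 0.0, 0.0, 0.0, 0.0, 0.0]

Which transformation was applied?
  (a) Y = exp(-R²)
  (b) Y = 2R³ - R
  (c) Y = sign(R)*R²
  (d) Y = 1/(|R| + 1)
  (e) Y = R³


Checking option (a) Y = exp(-R²):
  R = 3.813 -> Y = 0.0 ✓
  R = 9.629 -> Y = 0.0 ✓
  R = 5.83 -> Y = 0.0 ✓
All samples match this transformation.

(a) exp(-R²)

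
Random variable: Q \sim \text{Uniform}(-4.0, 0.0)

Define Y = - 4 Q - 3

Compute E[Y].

For Y = -4Q - 3:
E[Y] = -4 * E[Q] - 3
E[Q] = (-4 + 0)/2 = -2
E[Y] = -4 * (-2) - 3 = 5

5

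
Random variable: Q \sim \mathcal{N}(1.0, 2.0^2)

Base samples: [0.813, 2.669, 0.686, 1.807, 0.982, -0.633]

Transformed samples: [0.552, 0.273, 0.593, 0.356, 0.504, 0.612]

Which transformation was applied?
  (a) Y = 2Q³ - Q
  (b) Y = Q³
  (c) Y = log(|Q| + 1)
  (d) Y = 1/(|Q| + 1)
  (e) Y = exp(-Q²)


Checking option (d) Y = 1/(|Q| + 1):
  Q = 0.813 -> Y = 0.552 ✓
  Q = 2.669 -> Y = 0.273 ✓
  Q = 0.686 -> Y = 0.593 ✓
All samples match this transformation.

(d) 1/(|Q| + 1)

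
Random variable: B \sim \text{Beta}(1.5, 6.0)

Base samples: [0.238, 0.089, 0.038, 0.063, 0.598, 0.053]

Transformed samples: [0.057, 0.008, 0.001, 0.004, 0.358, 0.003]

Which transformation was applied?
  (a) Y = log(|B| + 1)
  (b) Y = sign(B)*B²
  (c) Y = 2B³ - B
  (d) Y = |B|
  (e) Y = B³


Checking option (b) Y = sign(B)*B²:
  B = 0.238 -> Y = 0.057 ✓
  B = 0.089 -> Y = 0.008 ✓
  B = 0.038 -> Y = 0.001 ✓
All samples match this transformation.

(b) sign(B)*B²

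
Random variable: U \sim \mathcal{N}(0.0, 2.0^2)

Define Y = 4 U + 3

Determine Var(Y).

For Y = aU + b: Var(Y) = a² * Var(U)
Var(U) = 2.0^2 = 4
Var(Y) = 4² * 4 = 16 * 4 = 64

64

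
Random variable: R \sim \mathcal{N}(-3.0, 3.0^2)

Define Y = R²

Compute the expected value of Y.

Using E[X²] = Var(X) + (E[X])²:
E[R] = -3
Var(R) = 3.0^2 = 9
E[R²] = 9 + (-3)² = 9 + 9 = 18

18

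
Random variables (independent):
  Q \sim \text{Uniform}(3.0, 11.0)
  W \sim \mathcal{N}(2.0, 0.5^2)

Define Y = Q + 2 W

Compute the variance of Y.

For independent RVs: Var(aX + bY) = a²Var(X) + b²Var(Y)
Var(Q) = 5.3333333
Var(W) = 0.25
Var(Y) = 1²*5.3333333 + 2²*0.25
= 1*5.3333333 + 4*0.25 = 6.3333333

6.3333333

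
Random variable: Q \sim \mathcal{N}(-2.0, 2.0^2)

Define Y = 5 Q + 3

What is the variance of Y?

For Y = aQ + b: Var(Y) = a² * Var(Q)
Var(Q) = 2.0^2 = 4
Var(Y) = 5² * 4 = 25 * 4 = 100

100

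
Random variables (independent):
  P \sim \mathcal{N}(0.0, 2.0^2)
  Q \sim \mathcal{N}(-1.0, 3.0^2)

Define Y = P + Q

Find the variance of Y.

For independent RVs: Var(aX + bY) = a²Var(X) + b²Var(Y)
Var(P) = 4
Var(Q) = 9
Var(Y) = 1²*4 + 1²*9
= 1*4 + 1*9 = 13

13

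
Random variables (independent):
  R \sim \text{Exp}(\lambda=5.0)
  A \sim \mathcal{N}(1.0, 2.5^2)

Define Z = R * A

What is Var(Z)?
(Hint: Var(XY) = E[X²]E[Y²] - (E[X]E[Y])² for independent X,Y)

Var(XY) = E[X²]E[Y²] - (E[X]E[Y])²
E[R] = 0.2, Var(R) = 0.04
E[A] = 1, Var(A) = 6.25
E[R²] = 0.04 + 0.2² = 0.08
E[A²] = 6.25 + 1² = 7.25
Var(Z) = 0.08*7.25 - (0.2*1)²
= 0.58 - 0.04 = 0.54

0.54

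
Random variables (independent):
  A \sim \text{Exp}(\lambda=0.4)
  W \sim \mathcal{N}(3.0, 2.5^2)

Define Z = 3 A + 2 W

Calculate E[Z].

E[Z] = 3*E[A] + 2*E[W]
E[A] = 2.5
E[W] = 3
E[Z] = 3*2.5 + 2*3 = 13.5

13.5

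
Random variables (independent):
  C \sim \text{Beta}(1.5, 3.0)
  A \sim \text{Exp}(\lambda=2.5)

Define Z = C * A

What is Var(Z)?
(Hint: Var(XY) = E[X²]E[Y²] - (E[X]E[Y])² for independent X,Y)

Var(XY) = E[X²]E[Y²] - (E[X]E[Y])²
E[C] = 0.33333333, Var(C) = 0.04040404
E[A] = 0.4, Var(A) = 0.16
E[C²] = 0.04040404 + 0.33333333² = 0.15151515
E[A²] = 0.16 + 0.4² = 0.32
Var(Z) = 0.15151515*0.32 - (0.33333333*0.4)²
= 0.048484848 - 0.017777778 = 0.030707071

0.030707071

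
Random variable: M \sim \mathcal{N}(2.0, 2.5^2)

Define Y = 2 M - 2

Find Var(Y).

For Y = aM + b: Var(Y) = a² * Var(M)
Var(M) = 2.5^2 = 6.25
Var(Y) = 2² * 6.25 = 4 * 6.25 = 25

25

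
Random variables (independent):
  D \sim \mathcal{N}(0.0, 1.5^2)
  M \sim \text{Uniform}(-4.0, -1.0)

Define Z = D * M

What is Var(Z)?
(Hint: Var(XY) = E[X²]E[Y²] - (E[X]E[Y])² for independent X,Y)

Var(XY) = E[X²]E[Y²] - (E[X]E[Y])²
E[D] = 0, Var(D) = 2.25
E[M] = -2.5, Var(M) = 0.75
E[D²] = 2.25 + 0² = 2.25
E[M²] = 0.75 + (-2.5)² = 7
Var(Z) = 2.25*7 - (0*(-2.5))²
= 15.75 - 0 = 15.75

15.75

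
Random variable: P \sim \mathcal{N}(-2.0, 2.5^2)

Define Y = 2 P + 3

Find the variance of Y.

For Y = aP + b: Var(Y) = a² * Var(P)
Var(P) = 2.5^2 = 6.25
Var(Y) = 2² * 6.25 = 4 * 6.25 = 25

25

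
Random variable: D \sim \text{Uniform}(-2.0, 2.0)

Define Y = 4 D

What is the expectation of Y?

For Y = 4D:
E[Y] = 4 * E[D]
E[D] = (-2 + 2)/2 = 0
E[Y] = 4 * 0 = 0

0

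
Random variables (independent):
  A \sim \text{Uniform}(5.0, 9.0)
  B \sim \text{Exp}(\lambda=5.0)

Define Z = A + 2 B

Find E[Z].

E[Z] = 1*E[A] + 2*E[B]
E[A] = 7
E[B] = 0.2
E[Z] = 1*7 + 2*0.2 = 7.4

7.4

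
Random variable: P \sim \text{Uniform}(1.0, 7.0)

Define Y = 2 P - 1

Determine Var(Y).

For Y = aP + b: Var(Y) = a² * Var(P)
Var(P) = (7 - 1)^2/12 = 3
Var(Y) = 2² * 3 = 4 * 3 = 12

12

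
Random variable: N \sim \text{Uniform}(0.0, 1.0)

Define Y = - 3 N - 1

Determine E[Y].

For Y = -3N - 1:
E[Y] = -3 * E[N] - 1
E[N] = (0 + 1)/2 = 0.5
E[Y] = -3 * 0.5 - 1 = -2.5

-2.5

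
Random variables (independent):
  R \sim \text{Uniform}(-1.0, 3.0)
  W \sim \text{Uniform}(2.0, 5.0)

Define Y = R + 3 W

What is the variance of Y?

For independent RVs: Var(aX + bY) = a²Var(X) + b²Var(Y)
Var(R) = 1.3333333
Var(W) = 0.75
Var(Y) = 1²*1.3333333 + 3²*0.75
= 1*1.3333333 + 9*0.75 = 8.0833333

8.0833333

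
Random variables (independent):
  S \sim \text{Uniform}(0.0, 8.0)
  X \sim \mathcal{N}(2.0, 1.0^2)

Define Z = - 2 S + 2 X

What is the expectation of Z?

E[Z] = -2*E[S] + 2*E[X]
E[S] = 4
E[X] = 2
E[Z] = -2*4 + 2*2 = -4

-4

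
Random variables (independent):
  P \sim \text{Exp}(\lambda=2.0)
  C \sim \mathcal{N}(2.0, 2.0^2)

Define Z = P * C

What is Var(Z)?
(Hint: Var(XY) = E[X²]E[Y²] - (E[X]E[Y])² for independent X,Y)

Var(XY) = E[X²]E[Y²] - (E[X]E[Y])²
E[P] = 0.5, Var(P) = 0.25
E[C] = 2, Var(C) = 4
E[P²] = 0.25 + 0.5² = 0.5
E[C²] = 4 + 2² = 8
Var(Z) = 0.5*8 - (0.5*2)²
= 4 - 1 = 3

3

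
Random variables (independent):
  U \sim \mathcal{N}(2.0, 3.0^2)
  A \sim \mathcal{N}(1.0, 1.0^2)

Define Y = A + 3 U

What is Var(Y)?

For independent RVs: Var(aX + bY) = a²Var(X) + b²Var(Y)
Var(U) = 9
Var(A) = 1
Var(Y) = 3²*9 + 1²*1
= 9*9 + 1*1 = 82

82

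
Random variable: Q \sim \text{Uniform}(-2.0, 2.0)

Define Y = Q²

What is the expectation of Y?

Using E[X²] = Var(X) + (E[X])²:
E[Q] = 0
Var(Q) = (2 + 2)^2/12 = 1.3333333
E[Q²] = 1.3333333 + 0² = 1.3333333 + 0 = 1.3333333

1.3333333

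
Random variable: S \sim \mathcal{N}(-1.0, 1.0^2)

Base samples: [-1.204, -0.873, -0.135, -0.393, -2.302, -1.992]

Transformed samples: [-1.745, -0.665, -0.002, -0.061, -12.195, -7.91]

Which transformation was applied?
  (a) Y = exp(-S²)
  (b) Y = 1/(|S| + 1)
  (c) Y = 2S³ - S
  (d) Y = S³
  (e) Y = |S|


Checking option (d) Y = S³:
  S = -1.204 -> Y = -1.745 ✓
  S = -0.873 -> Y = -0.665 ✓
  S = -0.135 -> Y = -0.002 ✓
All samples match this transformation.

(d) S³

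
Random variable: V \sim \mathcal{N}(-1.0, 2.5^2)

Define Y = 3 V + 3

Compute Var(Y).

For Y = aV + b: Var(Y) = a² * Var(V)
Var(V) = 2.5^2 = 6.25
Var(Y) = 3² * 6.25 = 9 * 6.25 = 56.25

56.25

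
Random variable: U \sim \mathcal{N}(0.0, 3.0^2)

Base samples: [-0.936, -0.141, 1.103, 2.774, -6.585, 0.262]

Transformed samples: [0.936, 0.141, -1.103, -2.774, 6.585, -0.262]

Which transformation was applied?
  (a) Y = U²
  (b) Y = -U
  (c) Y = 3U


Checking option (b) Y = -U:
  U = -0.936 -> Y = 0.936 ✓
  U = -0.141 -> Y = 0.141 ✓
  U = 1.103 -> Y = -1.103 ✓
All samples match this transformation.

(b) -U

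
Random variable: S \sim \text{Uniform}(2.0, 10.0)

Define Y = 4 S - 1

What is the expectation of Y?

For Y = 4S - 1:
E[Y] = 4 * E[S] - 1
E[S] = (2 + 10)/2 = 6
E[Y] = 4 * 6 - 1 = 23

23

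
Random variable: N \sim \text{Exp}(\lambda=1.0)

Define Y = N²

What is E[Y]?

Using E[X²] = Var(X) + (E[X])²:
E[N] = 1
Var(N) = 1/1.0^2 = 1
E[N²] = 1 + 1² = 1 + 1 = 2

2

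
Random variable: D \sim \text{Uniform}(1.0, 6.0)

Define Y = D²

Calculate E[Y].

E[D²] = Var(D) + (E[D])² = 2.0833333 + 12.25 = 14.333333

14.333333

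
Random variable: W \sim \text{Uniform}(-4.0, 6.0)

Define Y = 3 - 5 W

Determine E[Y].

For Y = -5W + 3:
E[Y] = -5 * E[W] + 3
E[W] = (-4 + 6)/2 = 1
E[Y] = -5 * 1 + 3 = -2

-2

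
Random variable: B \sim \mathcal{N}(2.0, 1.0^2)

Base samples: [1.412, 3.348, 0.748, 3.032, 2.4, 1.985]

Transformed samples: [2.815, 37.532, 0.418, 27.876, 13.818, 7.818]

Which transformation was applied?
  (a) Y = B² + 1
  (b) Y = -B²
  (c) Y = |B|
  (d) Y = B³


Checking option (d) Y = B³:
  B = 1.412 -> Y = 2.815 ✓
  B = 3.348 -> Y = 37.532 ✓
  B = 0.748 -> Y = 0.418 ✓
All samples match this transformation.

(d) B³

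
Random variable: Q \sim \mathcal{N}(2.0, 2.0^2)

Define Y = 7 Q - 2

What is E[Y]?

For Y = 7Q - 2:
E[Y] = 7 * E[Q] - 2
E[Q] = 2.0 = 2
E[Y] = 7 * 2 - 2 = 12

12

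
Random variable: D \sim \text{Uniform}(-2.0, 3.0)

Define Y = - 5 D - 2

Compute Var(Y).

For Y = aD + b: Var(Y) = a² * Var(D)
Var(D) = (3 + 2)^2/12 = 2.0833333
Var(Y) = (-5)² * 2.0833333 = 25 * 2.0833333 = 52.083333

52.083333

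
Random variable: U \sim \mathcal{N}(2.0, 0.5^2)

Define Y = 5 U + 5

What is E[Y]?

For Y = 5U + 5:
E[Y] = 5 * E[U] + 5
E[U] = 2.0 = 2
E[Y] = 5 * 2 + 5 = 15

15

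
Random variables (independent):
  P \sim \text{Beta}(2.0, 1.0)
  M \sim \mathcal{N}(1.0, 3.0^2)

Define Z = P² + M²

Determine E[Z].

E[Z] = E[P²] + E[M²]
E[P²] = Var(P) + E[P]² = 0.055555556 + 0.44444444 = 0.5
E[M²] = Var(M) + E[M]² = 9 + 1 = 10
E[Z] = 0.5 + 10 = 10.5

10.5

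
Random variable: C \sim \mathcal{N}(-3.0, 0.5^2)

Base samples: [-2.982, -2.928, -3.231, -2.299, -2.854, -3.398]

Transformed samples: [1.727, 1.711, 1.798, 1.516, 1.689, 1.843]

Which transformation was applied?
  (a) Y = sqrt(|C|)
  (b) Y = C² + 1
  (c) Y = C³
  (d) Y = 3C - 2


Checking option (a) Y = sqrt(|C|):
  C = -2.982 -> Y = 1.727 ✓
  C = -2.928 -> Y = 1.711 ✓
  C = -3.231 -> Y = 1.798 ✓
All samples match this transformation.

(a) sqrt(|C|)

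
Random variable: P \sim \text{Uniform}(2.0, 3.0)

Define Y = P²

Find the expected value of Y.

Using E[X²] = Var(X) + (E[X])²:
E[P] = 2.5
Var(P) = (3 - 2)^2/12 = 0.083333333
E[P²] = 0.083333333 + 2.5² = 0.083333333 + 6.25 = 6.3333333

6.3333333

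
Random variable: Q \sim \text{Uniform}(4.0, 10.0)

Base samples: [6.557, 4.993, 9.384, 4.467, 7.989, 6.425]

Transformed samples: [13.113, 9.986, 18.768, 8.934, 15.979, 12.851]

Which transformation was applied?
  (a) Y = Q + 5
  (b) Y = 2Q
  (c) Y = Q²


Checking option (b) Y = 2Q:
  Q = 6.557 -> Y = 13.113 ✓
  Q = 4.993 -> Y = 9.986 ✓
  Q = 9.384 -> Y = 18.768 ✓
All samples match this transformation.

(b) 2Q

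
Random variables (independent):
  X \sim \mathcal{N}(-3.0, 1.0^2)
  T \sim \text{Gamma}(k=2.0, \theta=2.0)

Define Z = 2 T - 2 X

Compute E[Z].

E[Z] = -2*E[X] + 2*E[T]
E[X] = -3
E[T] = 4
E[Z] = -2*(-3) + 2*4 = 14

14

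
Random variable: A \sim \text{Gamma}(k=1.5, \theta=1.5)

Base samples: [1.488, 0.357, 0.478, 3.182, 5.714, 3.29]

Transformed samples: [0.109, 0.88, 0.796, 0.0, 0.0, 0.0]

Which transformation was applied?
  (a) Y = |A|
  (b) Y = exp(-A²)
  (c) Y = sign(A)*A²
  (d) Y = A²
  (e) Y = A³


Checking option (b) Y = exp(-A²):
  A = 1.488 -> Y = 0.109 ✓
  A = 0.357 -> Y = 0.88 ✓
  A = 0.478 -> Y = 0.796 ✓
All samples match this transformation.

(b) exp(-A²)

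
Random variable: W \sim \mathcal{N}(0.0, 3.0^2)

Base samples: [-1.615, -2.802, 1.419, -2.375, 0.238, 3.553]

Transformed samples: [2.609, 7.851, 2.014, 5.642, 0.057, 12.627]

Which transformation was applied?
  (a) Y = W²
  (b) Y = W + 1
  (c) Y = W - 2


Checking option (a) Y = W²:
  W = -1.615 -> Y = 2.609 ✓
  W = -2.802 -> Y = 7.851 ✓
  W = 1.419 -> Y = 2.014 ✓
All samples match this transformation.

(a) W²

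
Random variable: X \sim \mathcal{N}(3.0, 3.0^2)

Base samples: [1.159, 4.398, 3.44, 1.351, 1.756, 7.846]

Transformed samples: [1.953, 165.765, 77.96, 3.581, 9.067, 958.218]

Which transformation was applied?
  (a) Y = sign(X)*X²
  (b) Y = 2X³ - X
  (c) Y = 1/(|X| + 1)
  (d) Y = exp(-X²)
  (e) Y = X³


Checking option (b) Y = 2X³ - X:
  X = 1.159 -> Y = 1.953 ✓
  X = 4.398 -> Y = 165.765 ✓
  X = 3.44 -> Y = 77.96 ✓
All samples match this transformation.

(b) 2X³ - X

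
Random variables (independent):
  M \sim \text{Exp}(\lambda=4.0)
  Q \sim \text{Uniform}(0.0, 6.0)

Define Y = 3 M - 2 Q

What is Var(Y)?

For independent RVs: Var(aX + bY) = a²Var(X) + b²Var(Y)
Var(M) = 0.0625
Var(Q) = 3
Var(Y) = 3²*0.0625 + (-2)²*3
= 9*0.0625 + 4*3 = 12.5625

12.5625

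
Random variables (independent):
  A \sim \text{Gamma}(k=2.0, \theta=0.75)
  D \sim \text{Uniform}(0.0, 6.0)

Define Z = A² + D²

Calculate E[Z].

E[Z] = E[A²] + E[D²]
E[A²] = Var(A) + E[A]² = 1.125 + 2.25 = 3.375
E[D²] = Var(D) + E[D]² = 3 + 9 = 12
E[Z] = 3.375 + 12 = 15.375

15.375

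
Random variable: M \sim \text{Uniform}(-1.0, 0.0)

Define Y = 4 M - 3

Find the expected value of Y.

For Y = 4M - 3:
E[Y] = 4 * E[M] - 3
E[M] = (-1 + 0)/2 = -0.5
E[Y] = 4 * (-0.5) - 3 = -5

-5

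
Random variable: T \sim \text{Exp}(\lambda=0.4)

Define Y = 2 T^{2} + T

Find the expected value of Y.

E[Y] = 2*E[T²] + 1*E[T]
E[T] = 2.5
E[T²] = Var(T) + (E[T])² = 6.25 + 6.25 = 12.5
E[Y] = 2*12.5 + 1*2.5 = 27.5

27.5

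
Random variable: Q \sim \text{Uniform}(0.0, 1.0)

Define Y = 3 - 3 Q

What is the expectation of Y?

For Y = -3Q + 3:
E[Y] = -3 * E[Q] + 3
E[Q] = (0 + 1)/2 = 0.5
E[Y] = -3 * 0.5 + 3 = 1.5

1.5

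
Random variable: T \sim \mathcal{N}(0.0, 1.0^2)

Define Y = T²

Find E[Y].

Using E[X²] = Var(X) + (E[X])²:
E[T] = 0
Var(T) = 1.0^2 = 1
E[T²] = 1 + 0² = 1 + 0 = 1

1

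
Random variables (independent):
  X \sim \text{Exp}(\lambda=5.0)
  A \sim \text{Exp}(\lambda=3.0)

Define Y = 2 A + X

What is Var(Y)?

For independent RVs: Var(aX + bY) = a²Var(X) + b²Var(Y)
Var(X) = 0.04
Var(A) = 0.11111111
Var(Y) = 1²*0.04 + 2²*0.11111111
= 1*0.04 + 4*0.11111111 = 0.48444444

0.48444444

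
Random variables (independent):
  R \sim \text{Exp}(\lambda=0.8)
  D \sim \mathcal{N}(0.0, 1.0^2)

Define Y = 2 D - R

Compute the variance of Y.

For independent RVs: Var(aX + bY) = a²Var(X) + b²Var(Y)
Var(R) = 1.5625
Var(D) = 1
Var(Y) = (-1)²*1.5625 + 2²*1
= 1*1.5625 + 4*1 = 5.5625

5.5625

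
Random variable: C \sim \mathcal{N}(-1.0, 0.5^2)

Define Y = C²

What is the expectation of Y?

E[C²] = Var(C) + (E[C])² = 0.25 + 1 = 1.25

1.25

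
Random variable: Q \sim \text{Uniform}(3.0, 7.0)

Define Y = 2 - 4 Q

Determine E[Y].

For Y = -4Q + 2:
E[Y] = -4 * E[Q] + 2
E[Q] = (3 + 7)/2 = 5
E[Y] = -4 * 5 + 2 = -18

-18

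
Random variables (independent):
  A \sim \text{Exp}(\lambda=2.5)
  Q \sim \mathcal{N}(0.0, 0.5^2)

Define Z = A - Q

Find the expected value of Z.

E[Z] = 1*E[A] - 1*E[Q]
E[A] = 0.4
E[Q] = 0
E[Z] = 1*0.4 - 1*0 = 0.4

0.4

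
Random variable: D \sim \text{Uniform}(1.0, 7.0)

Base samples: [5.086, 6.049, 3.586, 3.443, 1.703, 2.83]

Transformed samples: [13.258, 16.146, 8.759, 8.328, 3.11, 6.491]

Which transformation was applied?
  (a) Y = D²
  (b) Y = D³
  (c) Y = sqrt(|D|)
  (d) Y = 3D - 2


Checking option (d) Y = 3D - 2:
  D = 5.086 -> Y = 13.258 ✓
  D = 6.049 -> Y = 16.146 ✓
  D = 3.586 -> Y = 8.759 ✓
All samples match this transformation.

(d) 3D - 2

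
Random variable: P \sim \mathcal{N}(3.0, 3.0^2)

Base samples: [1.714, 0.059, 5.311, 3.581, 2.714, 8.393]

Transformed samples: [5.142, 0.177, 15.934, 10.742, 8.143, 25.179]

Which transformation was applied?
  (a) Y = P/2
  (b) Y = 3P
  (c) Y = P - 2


Checking option (b) Y = 3P:
  P = 1.714 -> Y = 5.142 ✓
  P = 0.059 -> Y = 0.177 ✓
  P = 5.311 -> Y = 15.934 ✓
All samples match this transformation.

(b) 3P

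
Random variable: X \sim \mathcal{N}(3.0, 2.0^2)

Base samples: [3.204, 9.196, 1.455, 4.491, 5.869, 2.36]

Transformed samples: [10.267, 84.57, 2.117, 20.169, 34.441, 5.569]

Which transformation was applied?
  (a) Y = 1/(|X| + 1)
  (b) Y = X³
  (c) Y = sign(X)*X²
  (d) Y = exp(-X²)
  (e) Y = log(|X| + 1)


Checking option (c) Y = sign(X)*X²:
  X = 3.204 -> Y = 10.267 ✓
  X = 9.196 -> Y = 84.57 ✓
  X = 1.455 -> Y = 2.117 ✓
All samples match this transformation.

(c) sign(X)*X²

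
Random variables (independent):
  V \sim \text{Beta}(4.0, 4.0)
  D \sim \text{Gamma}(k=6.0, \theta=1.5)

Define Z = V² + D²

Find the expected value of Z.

E[Z] = E[V²] + E[D²]
E[V²] = Var(V) + E[V]² = 0.027777778 + 0.25 = 0.27777778
E[D²] = Var(D) + E[D]² = 13.5 + 81 = 94.5
E[Z] = 0.27777778 + 94.5 = 94.777778

94.777778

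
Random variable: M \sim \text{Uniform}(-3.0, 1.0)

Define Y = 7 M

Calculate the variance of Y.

For Y = aM + b: Var(Y) = a² * Var(M)
Var(M) = (1 + 3)^2/12 = 1.3333333
Var(Y) = 7² * 1.3333333 = 49 * 1.3333333 = 65.333333

65.333333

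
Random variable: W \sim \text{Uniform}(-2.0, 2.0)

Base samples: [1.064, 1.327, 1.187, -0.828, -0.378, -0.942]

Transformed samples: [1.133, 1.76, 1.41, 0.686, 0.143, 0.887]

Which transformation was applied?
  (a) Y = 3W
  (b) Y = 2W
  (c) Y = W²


Checking option (c) Y = W²:
  W = 1.064 -> Y = 1.133 ✓
  W = 1.327 -> Y = 1.76 ✓
  W = 1.187 -> Y = 1.41 ✓
All samples match this transformation.

(c) W²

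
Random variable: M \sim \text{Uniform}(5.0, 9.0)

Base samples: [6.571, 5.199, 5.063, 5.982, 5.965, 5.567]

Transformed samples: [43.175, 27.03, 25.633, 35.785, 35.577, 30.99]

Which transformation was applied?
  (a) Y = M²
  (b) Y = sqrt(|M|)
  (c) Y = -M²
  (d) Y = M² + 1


Checking option (a) Y = M²:
  M = 6.571 -> Y = 43.175 ✓
  M = 5.199 -> Y = 27.03 ✓
  M = 5.063 -> Y = 25.633 ✓
All samples match this transformation.

(a) M²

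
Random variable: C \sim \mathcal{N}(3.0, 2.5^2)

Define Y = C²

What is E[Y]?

E[C²] = Var(C) + (E[C])² = 6.25 + 9 = 15.25

15.25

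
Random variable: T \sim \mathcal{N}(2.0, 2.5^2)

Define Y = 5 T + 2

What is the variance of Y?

For Y = aT + b: Var(Y) = a² * Var(T)
Var(T) = 2.5^2 = 6.25
Var(Y) = 5² * 6.25 = 25 * 6.25 = 156.25

156.25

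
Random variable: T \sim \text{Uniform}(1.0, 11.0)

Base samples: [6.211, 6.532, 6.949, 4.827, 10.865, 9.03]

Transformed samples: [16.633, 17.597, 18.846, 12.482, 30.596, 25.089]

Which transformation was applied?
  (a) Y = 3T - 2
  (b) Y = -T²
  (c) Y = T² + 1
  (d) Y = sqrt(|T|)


Checking option (a) Y = 3T - 2:
  T = 6.211 -> Y = 16.633 ✓
  T = 6.532 -> Y = 17.597 ✓
  T = 6.949 -> Y = 18.846 ✓
All samples match this transformation.

(a) 3T - 2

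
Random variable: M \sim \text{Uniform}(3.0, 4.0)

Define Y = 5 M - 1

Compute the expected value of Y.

For Y = 5M - 1:
E[Y] = 5 * E[M] - 1
E[M] = (3 + 4)/2 = 3.5
E[Y] = 5 * 3.5 - 1 = 16.5

16.5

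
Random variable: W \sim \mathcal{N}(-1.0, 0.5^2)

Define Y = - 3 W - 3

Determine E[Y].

For Y = -3W - 3:
E[Y] = -3 * E[W] - 3
E[W] = -1.0 = -1
E[Y] = -3 * (-1) - 3 = 0

0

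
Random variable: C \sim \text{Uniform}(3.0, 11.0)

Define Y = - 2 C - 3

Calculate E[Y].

For Y = -2C - 3:
E[Y] = -2 * E[C] - 3
E[C] = (3 + 11)/2 = 7
E[Y] = -2 * 7 - 3 = -17

-17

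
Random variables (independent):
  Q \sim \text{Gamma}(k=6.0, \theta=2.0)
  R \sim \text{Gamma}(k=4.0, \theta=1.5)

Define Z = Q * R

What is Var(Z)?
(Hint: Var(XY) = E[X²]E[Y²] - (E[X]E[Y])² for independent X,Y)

Var(XY) = E[X²]E[Y²] - (E[X]E[Y])²
E[Q] = 12, Var(Q) = 24
E[R] = 6, Var(R) = 9
E[Q²] = 24 + 12² = 168
E[R²] = 9 + 6² = 45
Var(Z) = 168*45 - (12*6)²
= 7560 - 5184 = 2376

2376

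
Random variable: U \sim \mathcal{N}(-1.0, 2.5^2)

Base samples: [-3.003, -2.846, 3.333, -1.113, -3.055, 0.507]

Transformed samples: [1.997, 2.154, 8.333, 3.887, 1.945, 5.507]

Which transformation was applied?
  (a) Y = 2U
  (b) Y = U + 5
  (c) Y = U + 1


Checking option (b) Y = U + 5:
  U = -3.003 -> Y = 1.997 ✓
  U = -2.846 -> Y = 2.154 ✓
  U = 3.333 -> Y = 8.333 ✓
All samples match this transformation.

(b) U + 5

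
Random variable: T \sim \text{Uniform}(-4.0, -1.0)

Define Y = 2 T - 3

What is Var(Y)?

For Y = aT + b: Var(Y) = a² * Var(T)
Var(T) = (-1 + 4)^2/12 = 0.75
Var(Y) = 2² * 0.75 = 4 * 0.75 = 3

3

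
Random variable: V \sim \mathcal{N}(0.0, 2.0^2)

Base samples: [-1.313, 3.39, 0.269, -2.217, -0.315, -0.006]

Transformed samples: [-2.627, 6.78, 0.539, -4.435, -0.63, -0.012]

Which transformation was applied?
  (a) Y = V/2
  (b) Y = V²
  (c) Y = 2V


Checking option (c) Y = 2V:
  V = -1.313 -> Y = -2.627 ✓
  V = 3.39 -> Y = 6.78 ✓
  V = 0.269 -> Y = 0.539 ✓
All samples match this transformation.

(c) 2V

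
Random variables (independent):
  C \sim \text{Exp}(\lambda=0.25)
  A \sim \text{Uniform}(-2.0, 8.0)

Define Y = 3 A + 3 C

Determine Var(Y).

For independent RVs: Var(aX + bY) = a²Var(X) + b²Var(Y)
Var(C) = 16
Var(A) = 8.3333333
Var(Y) = 3²*16 + 3²*8.3333333
= 9*16 + 9*8.3333333 = 219

219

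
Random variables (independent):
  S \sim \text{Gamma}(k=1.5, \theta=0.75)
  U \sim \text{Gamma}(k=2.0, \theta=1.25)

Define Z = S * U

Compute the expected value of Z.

For independent RVs: E[XY] = E[X]*E[Y]
E[S] = 1.125
E[U] = 2.5
E[Z] = 1.125 * 2.5 = 2.8125

2.8125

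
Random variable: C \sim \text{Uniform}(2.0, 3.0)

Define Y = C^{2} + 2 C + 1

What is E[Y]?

E[Y] = 1*E[C²] + 2*E[C] + 1
E[C] = 2.5
E[C²] = Var(C) + (E[C])² = 0.083333333 + 6.25 = 6.3333333
E[Y] = 1*6.3333333 + 2*2.5 + 1 = 12.333333

12.333333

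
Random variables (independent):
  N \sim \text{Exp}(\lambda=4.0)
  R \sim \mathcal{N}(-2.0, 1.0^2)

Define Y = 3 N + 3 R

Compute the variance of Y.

For independent RVs: Var(aX + bY) = a²Var(X) + b²Var(Y)
Var(N) = 0.0625
Var(R) = 1
Var(Y) = 3²*0.0625 + 3²*1
= 9*0.0625 + 9*1 = 9.5625

9.5625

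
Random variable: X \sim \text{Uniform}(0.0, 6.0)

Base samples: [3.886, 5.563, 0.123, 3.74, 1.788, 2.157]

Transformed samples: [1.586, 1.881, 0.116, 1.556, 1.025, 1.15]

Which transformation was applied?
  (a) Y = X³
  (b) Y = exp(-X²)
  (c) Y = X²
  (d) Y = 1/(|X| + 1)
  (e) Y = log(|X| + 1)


Checking option (e) Y = log(|X| + 1):
  X = 3.886 -> Y = 1.586 ✓
  X = 5.563 -> Y = 1.881 ✓
  X = 0.123 -> Y = 0.116 ✓
All samples match this transformation.

(e) log(|X| + 1)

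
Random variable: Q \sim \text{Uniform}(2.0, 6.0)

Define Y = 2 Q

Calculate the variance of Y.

For Y = aQ + b: Var(Y) = a² * Var(Q)
Var(Q) = (6 - 2)^2/12 = 1.3333333
Var(Y) = 2² * 1.3333333 = 4 * 1.3333333 = 5.3333333

5.3333333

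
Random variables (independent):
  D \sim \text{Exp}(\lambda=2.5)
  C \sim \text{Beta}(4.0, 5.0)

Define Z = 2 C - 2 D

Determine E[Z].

E[Z] = -2*E[D] + 2*E[C]
E[D] = 0.4
E[C] = 0.44444444
E[Z] = -2*0.4 + 2*0.44444444 = 0.088888889

0.088888889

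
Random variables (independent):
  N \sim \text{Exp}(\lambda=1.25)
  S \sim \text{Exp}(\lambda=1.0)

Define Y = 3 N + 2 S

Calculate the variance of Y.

For independent RVs: Var(aX + bY) = a²Var(X) + b²Var(Y)
Var(N) = 0.64
Var(S) = 1
Var(Y) = 3²*0.64 + 2²*1
= 9*0.64 + 4*1 = 9.76

9.76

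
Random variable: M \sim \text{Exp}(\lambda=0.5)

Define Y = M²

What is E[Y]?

E[M²] = Var(M) + (E[M])² = 4 + 4 = 8

8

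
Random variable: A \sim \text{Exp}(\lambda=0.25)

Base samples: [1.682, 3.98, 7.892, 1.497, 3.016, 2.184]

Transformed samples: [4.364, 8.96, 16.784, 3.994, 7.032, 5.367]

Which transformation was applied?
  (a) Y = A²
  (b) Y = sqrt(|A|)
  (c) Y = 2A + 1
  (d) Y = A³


Checking option (c) Y = 2A + 1:
  A = 1.682 -> Y = 4.364 ✓
  A = 3.98 -> Y = 8.96 ✓
  A = 7.892 -> Y = 16.784 ✓
All samples match this transformation.

(c) 2A + 1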